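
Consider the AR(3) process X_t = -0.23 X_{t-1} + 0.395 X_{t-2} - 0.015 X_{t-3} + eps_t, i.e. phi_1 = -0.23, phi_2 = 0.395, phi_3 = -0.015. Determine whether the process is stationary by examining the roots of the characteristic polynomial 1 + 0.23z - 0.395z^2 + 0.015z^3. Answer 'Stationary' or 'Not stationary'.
\text{Stationary}

The AR(p) characteristic polynomial is P(z) = 1 + 0.23z - 0.395z^2 + 0.015z^3.
Stationarity requires all roots to lie outside the unit circle, i.e. |z| > 1 for every root.
Degree 3: look for a simple real root z0 first, then factor out (1 - z/z0) and solve the remaining quadratic.
Testing z0 = 2: P(2) = 1 + (0.23)(2) + (-0.395)(2)^2 + (0.015)(2)^3
  = 1 + (0.46) + (-1.58) + (0.12) = 0.  So z_0 = 2 is a root, |z_0| = 2.
Divide out the factor (1 - 0.5 z) = (1 - z/z0) (since 1/z0 = 0.5):
  P(z) = (1 - 0.5 z)(1 + (0.73) z + (-0.03) z^2)
  [check: z-coef 0.73 - (0.5) = 0.23; z^2-coef -0.03 - (0.5)(0.73) = -0.395; z^3-coef -(0.5)(-0.03) = 0.015.]
Remaining roots from the quadratic factor 1 + (0.73) z + (-0.03) z^2:
  Set 1 + (0.73) z + (-0.03) z^2 = 0, i.e. a z^2 + b z + c = 0 with a = -0.03, b = 0.73, c = 1.
  Discriminant D = b^2 - 4ac = (0.73)^2 - 4*(-0.03)*1 = 0.5329 - (-0.12) = 0.6529.
  D >= 0, so the roots are real: z = (-b +/- sqrt(D)) / (2a) = (-0.73 +/- 0.808022) / (-0.06).
    z_1 = (-0.73 + 0.808022) / (-0.06) = -1.3004,   |z_1| = 1.3004.
    z_2 = (-0.73 - 0.808022) / (-0.06) = 25.6337,   |z_2| = 25.6337.
Moduli of all roots: 2.0000, 1.3004, 25.6337.
All moduli strictly greater than 1? Yes.
Verdict: Stationary.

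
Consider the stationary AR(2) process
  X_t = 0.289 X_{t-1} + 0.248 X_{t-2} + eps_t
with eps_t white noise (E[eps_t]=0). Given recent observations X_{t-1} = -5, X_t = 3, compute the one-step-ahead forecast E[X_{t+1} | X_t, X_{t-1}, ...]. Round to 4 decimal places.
E[X_{t+1} \mid \mathcal F_t] = -0.3730

For an AR(p) model X_t = c + sum_i phi_i X_{t-i} + eps_t, the
one-step-ahead conditional mean is
  E[X_{t+1} | X_t, ...] = c + sum_i phi_i X_{t+1-i}.
Substitute known values:
  E[X_{t+1} | ...] = (0.289) * (3) + (0.248) * (-5)
                   = -0.3730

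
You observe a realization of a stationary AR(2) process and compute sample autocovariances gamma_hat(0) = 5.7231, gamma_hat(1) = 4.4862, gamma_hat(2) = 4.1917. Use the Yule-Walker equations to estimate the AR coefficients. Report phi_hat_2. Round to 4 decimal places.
\hat\phi_{2} = 0.3060

The Yule-Walker equations for an AR(p) process read, in matrix form,
  Gamma_p phi = r_p,   with   (Gamma_p)_{ij} = gamma(|i - j|),
                       (r_p)_i = gamma(i),   i,j = 1..p.
Substitute the sample gammas (Toeplitz matrix and right-hand side of size 2):
  Gamma_p = [[5.7231, 4.4862], [4.4862, 5.7231]]
  r_p     = [4.4862, 4.1917]
Written out:
  5.7231 phi_1 + 4.4862 phi_2 = 4.4862
  4.4862 phi_1 + 5.7231 phi_2 = 4.1917
Solve by Cramer's rule:
  det = gamma(0)^2 - gamma(1)^2 = (5.7231)^2 - (4.4862)^2 = 32.75387361 - 20.12599044 = 12.62788317
  phi_hat_1 = [gamma(1) gamma(0) - gamma(1) gamma(2)] / det = [(4.4862)(5.7231) - (4.4862)(4.1917)] / 12.62788317 = 6.87016668 / 12.62788317 = 0.544
  phi_hat_2 = [gamma(0) gamma(2) - gamma(1)^2] / det = [(5.7231)(4.1917) - (4.4862)^2] / 12.62788317 = 3.86352783 / 12.62788317 = 0.306
So phi_hat = [0.5440, 0.3060].
Therefore phi_hat_2 = 0.3060.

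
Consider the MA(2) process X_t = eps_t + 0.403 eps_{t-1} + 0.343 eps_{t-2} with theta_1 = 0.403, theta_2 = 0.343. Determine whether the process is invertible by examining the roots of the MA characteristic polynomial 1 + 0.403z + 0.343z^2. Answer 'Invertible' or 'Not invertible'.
\text{Invertible}

The MA(q) characteristic polynomial is P(z) = 1 + 0.403z + 0.343z^2.
Invertibility requires all roots to lie outside the unit circle, i.e. |z| > 1 for every root.
Set 1 + (0.403) z + (0.343) z^2 = 0, i.e. a z^2 + b z + c = 0 with a = 0.343, b = 0.403, c = 1.
Discriminant D = b^2 - 4ac = (0.403)^2 - 4*(0.343)*1 = 0.162409 - (1.372) = -1.209591.
D < 0, so the roots are the complex-conjugate pair z = (-b +/- i sqrt(-D)) / (2a) = -0.5875 +/- 1.6032i.
For a conjugate pair |z|^2 = z * conj(z) = (product of roots) = c/a = 1/(0.343) = 2.915452, so |z| = sqrt(2.915452) = 1.7075 for both roots.
Moduli of all roots: 1.7075, 1.7075.
All moduli strictly greater than 1? Yes.
Verdict: Invertible.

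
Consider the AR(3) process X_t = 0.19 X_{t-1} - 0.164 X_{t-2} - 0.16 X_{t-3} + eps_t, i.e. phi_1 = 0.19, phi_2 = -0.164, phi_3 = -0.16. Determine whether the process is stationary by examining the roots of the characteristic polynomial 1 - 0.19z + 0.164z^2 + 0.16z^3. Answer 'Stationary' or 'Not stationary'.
\text{Stationary}

The AR(p) characteristic polynomial is P(z) = 1 - 0.19z + 0.164z^2 + 0.16z^3.
Stationarity requires all roots to lie outside the unit circle, i.e. |z| > 1 for every root.
Degree 3: look for a simple real root z0 first, then factor out (1 - z/z0) and solve the remaining quadratic.
Testing z0 = -2.5: P(-2.5) = 1 + (-0.19)(-2.5) + (0.164)(-2.5)^2 + (0.16)(-2.5)^3
  = 1 + (0.475) + (1.025) + (-2.5) = 0.  So z_0 = -2.5 is a root, |z_0| = 2.5.
Divide out the factor (1 + 0.4 z) = (1 - z/z0) (since 1/z0 = -0.4):
  P(z) = (1 + 0.4 z)(1 + (-0.59) z + (0.4) z^2)
  [check: z-coef -0.59 - (-0.4) = -0.19; z^2-coef 0.4 - (-0.4)(-0.59) = 0.164; z^3-coef -(-0.4)(0.4) = 0.16.]
Remaining roots from the quadratic factor 1 + (-0.59) z + (0.4) z^2:
  Set 1 + (-0.59) z + (0.4) z^2 = 0, i.e. a z^2 + b z + c = 0 with a = 0.4, b = -0.59, c = 1.
  Discriminant D = b^2 - 4ac = (-0.59)^2 - 4*(0.4)*1 = 0.3481 - (1.6) = -1.2519.
  D < 0, so the roots are the complex-conjugate pair z = (-b +/- i sqrt(-D)) / (2a) = 0.7375 +/- 1.3986i.
  For a conjugate pair |z|^2 = z * conj(z) = (product of roots) = c/a = 1/(0.4) = 2.5, so |z| = sqrt(2.5) = 1.5811 for both roots.
Moduli of all roots: 2.5000, 1.5811, 1.5811.
All moduli strictly greater than 1? Yes.
Verdict: Stationary.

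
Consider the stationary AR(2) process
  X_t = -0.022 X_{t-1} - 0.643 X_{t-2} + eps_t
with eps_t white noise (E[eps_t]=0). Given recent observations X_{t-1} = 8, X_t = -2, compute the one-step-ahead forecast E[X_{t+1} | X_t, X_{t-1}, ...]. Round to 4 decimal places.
E[X_{t+1} \mid \mathcal F_t] = -5.1000

For an AR(p) model X_t = c + sum_i phi_i X_{t-i} + eps_t, the
one-step-ahead conditional mean is
  E[X_{t+1} | X_t, ...] = c + sum_i phi_i X_{t+1-i}.
Substitute known values:
  E[X_{t+1} | ...] = (-0.022) * (-2) + (-0.643) * (8)
                   = -5.1000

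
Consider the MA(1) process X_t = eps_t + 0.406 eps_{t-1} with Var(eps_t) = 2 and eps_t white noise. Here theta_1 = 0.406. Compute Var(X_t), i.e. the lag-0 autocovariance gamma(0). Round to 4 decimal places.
\gamma(0) = 2.3297

For an MA(q) process X_t = eps_t + sum_i theta_i eps_{t-i} with
Var(eps_t) = sigma^2, the variance is
  gamma(0) = sigma^2 * (1 + sum_i theta_i^2).
  sum_i theta_i^2 = (0.406)^2 = 0.164836.
  gamma(0) = 2 * (1 + 0.164836) = 2 * 1.164836 = 2.329672, which rounds to 2.3297.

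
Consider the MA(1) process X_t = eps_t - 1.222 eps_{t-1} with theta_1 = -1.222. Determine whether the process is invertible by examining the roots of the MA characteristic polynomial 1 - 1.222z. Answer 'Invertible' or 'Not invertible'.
\text{Not invertible}

The MA(q) characteristic polynomial is P(z) = 1 - 1.222z.
Invertibility requires all roots to lie outside the unit circle, i.e. |z| > 1 for every root.
This is linear in z: 1 + (-1.222) z = 0  =>  z = -1/(-1.222) = 0.818331,  |z| = 0.818331.
Moduli of all roots: 0.8183.
All moduli strictly greater than 1? No.
Verdict: Not invertible.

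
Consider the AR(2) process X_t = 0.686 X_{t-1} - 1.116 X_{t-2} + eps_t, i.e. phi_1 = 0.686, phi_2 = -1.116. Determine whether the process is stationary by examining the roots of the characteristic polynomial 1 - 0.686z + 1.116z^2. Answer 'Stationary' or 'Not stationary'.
\text{Not stationary}

The AR(p) characteristic polynomial is P(z) = 1 - 0.686z + 1.116z^2.
Stationarity requires all roots to lie outside the unit circle, i.e. |z| > 1 for every root.
Set 1 + (-0.686) z + (1.116) z^2 = 0, i.e. a z^2 + b z + c = 0 with a = 1.116, b = -0.686, c = 1.
Discriminant D = b^2 - 4ac = (-0.686)^2 - 4*(1.116)*1 = 0.470596 - (4.464) = -3.993404.
D < 0, so the roots are the complex-conjugate pair z = (-b +/- i sqrt(-D)) / (2a) = 0.3073 +/- 0.8953i.
For a conjugate pair |z|^2 = z * conj(z) = (product of roots) = c/a = 1/(1.116) = 0.896057, so |z| = sqrt(0.896057) = 0.9466 for both roots.
Moduli of all roots: 0.9466, 0.9466.
All moduli strictly greater than 1? No.
Verdict: Not stationary.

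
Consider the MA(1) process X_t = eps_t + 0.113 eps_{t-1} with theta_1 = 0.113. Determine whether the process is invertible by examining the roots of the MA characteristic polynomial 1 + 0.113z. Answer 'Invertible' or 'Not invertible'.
\text{Invertible}

The MA(q) characteristic polynomial is P(z) = 1 + 0.113z.
Invertibility requires all roots to lie outside the unit circle, i.e. |z| > 1 for every root.
This is linear in z: 1 + (0.113) z = 0  =>  z = -1/(0.113) = -8.849558,  |z| = 8.849558.
Moduli of all roots: 8.8496.
All moduli strictly greater than 1? Yes.
Verdict: Invertible.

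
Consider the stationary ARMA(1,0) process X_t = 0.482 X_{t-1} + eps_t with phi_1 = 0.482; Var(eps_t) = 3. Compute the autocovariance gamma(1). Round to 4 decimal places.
\gamma(1) = 1.8836

Multiply the model equation by X_{t-k} and take expectations. With theta_0 = psi_0 = 1 and psi_j the MA(infinity) weights, this gives
  gamma(k) - sum_i phi_i gamma(k-i) = c_k,
  c_k = sigma^2 * sum_{j=k..q} theta_j psi_{j-k}   (c_k = 0 for k > q),
using gamma(-m) = gamma(m).
Pure AR (q = 0): c_0 = sigma^2 = 3, c_k = 0 for k >= 1.
Equations for k = 0 and k = 1 (AR order 1):
  gamma(0) = phi_1 gamma(1) + c_0
  gamma(1) = phi_1 gamma(0) + c_1
Substituting the second into the first: gamma(0) (1 - phi_1^2) = c_0 + phi_1 c_1, so
  gamma(0) = c_0 / (1 - phi_1^2) = 3 / (1 - (0.482)^2) = 3 / 0.767676 = 3.907899.
  gamma(1) = phi_1 gamma(0) = (0.482)(3.907899) = 1.883607.
Therefore gamma(1) = 1.8836 (to 4 decimal places).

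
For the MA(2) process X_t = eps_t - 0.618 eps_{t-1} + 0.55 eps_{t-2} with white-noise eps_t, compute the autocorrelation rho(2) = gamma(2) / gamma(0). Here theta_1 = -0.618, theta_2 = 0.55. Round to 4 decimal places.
\rho(2) = 0.3265

For an MA(q) process with theta_0 = 1, the autocovariance is
  gamma(k) = sigma^2 * sum_{i=0..q-k} theta_i * theta_{i+k},
and rho(k) = gamma(k) / gamma(0). Sigma^2 cancels.
  numerator   = (1)*(0.55) = 0.55.
  denominator = (1)^2 + (-0.618)^2 + (0.55)^2 = 1.684424.
  rho(2) = 0.55 / 1.684424 = 0.3265.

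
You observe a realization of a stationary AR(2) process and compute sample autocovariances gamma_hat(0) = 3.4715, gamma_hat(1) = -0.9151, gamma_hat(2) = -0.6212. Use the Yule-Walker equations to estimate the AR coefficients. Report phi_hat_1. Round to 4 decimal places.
\hat\phi_{1} = -0.3340

The Yule-Walker equations for an AR(p) process read, in matrix form,
  Gamma_p phi = r_p,   with   (Gamma_p)_{ij} = gamma(|i - j|),
                       (r_p)_i = gamma(i),   i,j = 1..p.
Substitute the sample gammas (Toeplitz matrix and right-hand side of size 2):
  Gamma_p = [[3.4715, -0.9151], [-0.9151, 3.4715]]
  r_p     = [-0.9151, -0.6212]
Written out:
  3.4715 phi_1 - 0.9151 phi_2 = -0.9151
  -0.9151 phi_1 + 3.4715 phi_2 = -0.6212
Solve by Cramer's rule:
  det = gamma(0)^2 - gamma(1)^2 = (3.4715)^2 - (-0.9151)^2 = 12.05131225 - 0.83740801 = 11.21390424
  phi_hat_1 = [gamma(1) gamma(0) - gamma(1) gamma(2)] / det = [(-0.9151)(3.4715) - (-0.9151)(-0.6212)] / 11.21390424 = -3.74522977 / 11.21390424 = -0.334
  phi_hat_2 = [gamma(0) gamma(2) - gamma(1)^2] / det = [(3.4715)(-0.6212) - (-0.9151)^2] / 11.21390424 = -2.99390381 / 11.21390424 = -0.267
So phi_hat = [-0.3340, -0.2670].
Therefore phi_hat_1 = -0.3340.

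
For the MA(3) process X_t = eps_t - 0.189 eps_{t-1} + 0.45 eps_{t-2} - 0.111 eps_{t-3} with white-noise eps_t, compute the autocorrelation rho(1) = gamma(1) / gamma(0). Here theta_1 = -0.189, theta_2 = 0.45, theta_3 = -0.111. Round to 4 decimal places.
\rho(1) = -0.2591

For an MA(q) process with theta_0 = 1, the autocovariance is
  gamma(k) = sigma^2 * sum_{i=0..q-k} theta_i * theta_{i+k},
and rho(k) = gamma(k) / gamma(0). Sigma^2 cancels.
  numerator   = (1)*(-0.189) + (-0.189)*(0.45) + (0.45)*(-0.111) = -0.324.
  denominator = (1)^2 + (-0.189)^2 + (0.45)^2 + (-0.111)^2 = 1.250542.
  rho(1) = -0.324 / 1.250542 = -0.2591.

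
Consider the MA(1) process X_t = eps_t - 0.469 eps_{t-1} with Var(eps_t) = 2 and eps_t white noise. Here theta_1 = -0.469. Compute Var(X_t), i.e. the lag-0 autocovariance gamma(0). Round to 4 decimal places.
\gamma(0) = 2.4399

For an MA(q) process X_t = eps_t + sum_i theta_i eps_{t-i} with
Var(eps_t) = sigma^2, the variance is
  gamma(0) = sigma^2 * (1 + sum_i theta_i^2).
  sum_i theta_i^2 = (-0.469)^2 = 0.219961.
  gamma(0) = 2 * (1 + 0.219961) = 2 * 1.219961 = 2.439922, which rounds to 2.4399.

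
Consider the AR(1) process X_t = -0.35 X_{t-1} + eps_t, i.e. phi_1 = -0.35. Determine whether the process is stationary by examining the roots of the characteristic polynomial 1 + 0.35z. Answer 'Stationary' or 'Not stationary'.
\text{Stationary}

The AR(p) characteristic polynomial is P(z) = 1 + 0.35z.
Stationarity requires all roots to lie outside the unit circle, i.e. |z| > 1 for every root.
This is linear in z: 1 + (0.35) z = 0  =>  z = -1/(0.35) = -2.857143,  |z| = 2.857143.
Moduli of all roots: 2.8571.
All moduli strictly greater than 1? Yes.
Verdict: Stationary.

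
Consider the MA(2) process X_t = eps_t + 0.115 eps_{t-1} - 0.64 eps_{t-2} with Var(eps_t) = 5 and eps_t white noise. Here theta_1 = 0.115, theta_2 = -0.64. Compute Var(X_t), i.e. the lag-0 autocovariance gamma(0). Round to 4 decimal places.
\gamma(0) = 7.1141

For an MA(q) process X_t = eps_t + sum_i theta_i eps_{t-i} with
Var(eps_t) = sigma^2, the variance is
  gamma(0) = sigma^2 * (1 + sum_i theta_i^2).
  sum_i theta_i^2 = (0.115)^2 + (-0.64)^2 = 0.013225 + 0.4096 = 0.422825.
  gamma(0) = 5 * (1 + 0.422825) = 5 * 1.422825 = 7.114125, which rounds to 7.1141.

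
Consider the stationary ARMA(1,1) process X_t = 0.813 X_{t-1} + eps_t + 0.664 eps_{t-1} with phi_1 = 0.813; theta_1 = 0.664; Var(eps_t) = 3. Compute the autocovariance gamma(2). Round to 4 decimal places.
\gamma(2) = 16.3616

Multiply the model equation by X_{t-k} and take expectations. With theta_0 = psi_0 = 1 and psi_j the MA(infinity) weights, this gives
  gamma(k) - sum_i phi_i gamma(k-i) = c_k,
  c_k = sigma^2 * sum_{j=k..q} theta_j psi_{j-k}   (c_k = 0 for k > q),
using gamma(-m) = gamma(m).
psi-weights needed (psi_j = theta_j + sum_i phi_i psi_{j-i}):
  psi_1 = theta_1 + phi_1 = 0.664 + (0.813) = 1.477
Right-hand sides:
  c_0 = sigma^2 (1 + theta_1 psi_1) = 3 * (1 + (0.664)(1.477)) = 3 * 1.980728 = 5.942184
  c_1 = sigma^2 theta_1 = 3 * (0.664) = 1.992
  c_2 = 0
Equations for k = 0 and k = 1 (AR order 1):
  gamma(0) = phi_1 gamma(1) + c_0
  gamma(1) = phi_1 gamma(0) + c_1
Substituting the second into the first: gamma(0) (1 - phi_1^2) = c_0 + phi_1 c_1, so
  gamma(0) = (c_0 + phi_1 c_1) / (1 - phi_1^2) = (5.942184 + (0.813)(1.992)) / (1 - (0.813)^2) = 7.56168 / 0.339031 = 22.303801.
  gamma(1) = phi_1 gamma(0) + c_1 = (0.813)(22.303801) + (1.992) = 20.12499.
For k = 2 (> q): gamma(2) = phi_1 gamma(1) = (0.813)(20.12499) = 16.361617.
Therefore gamma(2) = 16.3616 (to 4 decimal places).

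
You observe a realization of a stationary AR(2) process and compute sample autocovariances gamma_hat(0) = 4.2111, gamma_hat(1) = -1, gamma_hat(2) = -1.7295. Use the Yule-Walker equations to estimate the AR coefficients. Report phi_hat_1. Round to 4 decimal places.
\hat\phi_{1} = -0.3550

The Yule-Walker equations for an AR(p) process read, in matrix form,
  Gamma_p phi = r_p,   with   (Gamma_p)_{ij} = gamma(|i - j|),
                       (r_p)_i = gamma(i),   i,j = 1..p.
Substitute the sample gammas (Toeplitz matrix and right-hand side of size 2):
  Gamma_p = [[4.2111, -1.0], [-1.0, 4.2111]]
  r_p     = [-1.0, -1.7295]
Written out:
  4.2111 phi_1 - 1 phi_2 = -1
  -1 phi_1 + 4.2111 phi_2 = -1.7295
Solve by Cramer's rule:
  det = gamma(0)^2 - gamma(1)^2 = (4.2111)^2 - (-1)^2 = 17.73336321 - 1 = 16.73336321
  phi_hat_1 = [gamma(1) gamma(0) - gamma(1) gamma(2)] / det = [(-1)(4.2111) - (-1)(-1.7295)] / 16.73336321 = -5.9406 / 16.73336321 = -0.355
  phi_hat_2 = [gamma(0) gamma(2) - gamma(1)^2] / det = [(4.2111)(-1.7295) - (-1)^2] / 16.73336321 = -8.28309745 / 16.73336321 = -0.495
So phi_hat = [-0.3550, -0.4950].
Therefore phi_hat_1 = -0.3550.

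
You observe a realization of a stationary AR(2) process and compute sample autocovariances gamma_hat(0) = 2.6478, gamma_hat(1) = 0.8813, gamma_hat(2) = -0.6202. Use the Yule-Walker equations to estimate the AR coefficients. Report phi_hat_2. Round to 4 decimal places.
\hat\phi_{2} = -0.3880

The Yule-Walker equations for an AR(p) process read, in matrix form,
  Gamma_p phi = r_p,   with   (Gamma_p)_{ij} = gamma(|i - j|),
                       (r_p)_i = gamma(i),   i,j = 1..p.
Substitute the sample gammas (Toeplitz matrix and right-hand side of size 2):
  Gamma_p = [[2.6478, 0.8813], [0.8813, 2.6478]]
  r_p     = [0.8813, -0.6202]
Written out:
  2.6478 phi_1 + 0.8813 phi_2 = 0.8813
  0.8813 phi_1 + 2.6478 phi_2 = -0.6202
Solve by Cramer's rule:
  det = gamma(0)^2 - gamma(1)^2 = (2.6478)^2 - (0.8813)^2 = 7.01084484 - 0.77668969 = 6.23415515
  phi_hat_1 = [gamma(1) gamma(0) - gamma(1) gamma(2)] / det = [(0.8813)(2.6478) - (0.8813)(-0.6202)] / 6.23415515 = 2.8800884 / 6.23415515 = 0.462
  phi_hat_2 = [gamma(0) gamma(2) - gamma(1)^2] / det = [(2.6478)(-0.6202) - (0.8813)^2] / 6.23415515 = -2.41885525 / 6.23415515 = -0.388
So phi_hat = [0.4620, -0.3880].
Therefore phi_hat_2 = -0.3880.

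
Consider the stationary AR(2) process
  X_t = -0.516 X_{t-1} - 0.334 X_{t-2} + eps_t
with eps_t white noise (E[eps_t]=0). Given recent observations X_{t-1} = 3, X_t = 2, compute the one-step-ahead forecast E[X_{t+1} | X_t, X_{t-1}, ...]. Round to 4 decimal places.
E[X_{t+1} \mid \mathcal F_t] = -2.0340

For an AR(p) model X_t = c + sum_i phi_i X_{t-i} + eps_t, the
one-step-ahead conditional mean is
  E[X_{t+1} | X_t, ...] = c + sum_i phi_i X_{t+1-i}.
Substitute known values:
  E[X_{t+1} | ...] = (-0.516) * (2) + (-0.334) * (3)
                   = -2.0340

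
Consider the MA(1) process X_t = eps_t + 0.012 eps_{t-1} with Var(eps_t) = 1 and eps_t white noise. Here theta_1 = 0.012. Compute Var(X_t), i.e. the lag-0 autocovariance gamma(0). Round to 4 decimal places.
\gamma(0) = 1.0001

For an MA(q) process X_t = eps_t + sum_i theta_i eps_{t-i} with
Var(eps_t) = sigma^2, the variance is
  gamma(0) = sigma^2 * (1 + sum_i theta_i^2).
  sum_i theta_i^2 = (0.012)^2 = 0.000144.
  gamma(0) = 1 * (1 + 0.000144) = 1 * 1.000144 = 1.000144, which rounds to 1.0001.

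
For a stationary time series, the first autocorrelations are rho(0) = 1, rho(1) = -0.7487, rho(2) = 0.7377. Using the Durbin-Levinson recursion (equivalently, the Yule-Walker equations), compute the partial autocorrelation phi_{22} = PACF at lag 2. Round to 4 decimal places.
\phi_{22} = 0.4031

The PACF at lag k is phi_{kk}, the last component of the solution
to the Yule-Walker system G_k phi = r_k where
  (G_k)_{ij} = rho(|i - j|), (r_k)_i = rho(i), i,j = 1..k.
Equivalently, Durbin-Levinson gives phi_{kk} iteratively:
  phi_{11} = rho(1)
  phi_{kk} = [rho(k) - sum_{j=1..k-1} phi_{k-1,j} rho(k-j)]
            / [1 - sum_{j=1..k-1} phi_{k-1,j} rho(j)],
  phi_{k,j} = phi_{k-1,j} - phi_{kk} phi_{k-1,k-j},  j = 1..k-1.
Step k = 1:
  phi_11 = rho(1) = -0.7487.
Step k = 2:
  phi_22 = [rho(2) - phi_11 rho(1)] / [1 - phi_11 rho(1)] = [0.7377 - (-0.7487)(-0.7487)] / [1 - (-0.7487)(-0.7487)]
         = 0.17714831 / 0.43944831 = 0.4031.
Therefore phi_{22} = 0.4031.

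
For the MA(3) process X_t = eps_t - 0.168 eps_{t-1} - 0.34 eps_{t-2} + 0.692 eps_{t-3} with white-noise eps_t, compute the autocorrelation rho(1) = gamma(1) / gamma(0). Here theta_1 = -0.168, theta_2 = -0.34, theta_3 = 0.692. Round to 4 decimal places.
\rho(1) = -0.2133

For an MA(q) process with theta_0 = 1, the autocovariance is
  gamma(k) = sigma^2 * sum_{i=0..q-k} theta_i * theta_{i+k},
and rho(k) = gamma(k) / gamma(0). Sigma^2 cancels.
  numerator   = (1)*(-0.168) + (-0.168)*(-0.34) + (-0.34)*(0.692) = -0.34616.
  denominator = (1)^2 + (-0.168)^2 + (-0.34)^2 + (0.692)^2 = 1.622688.
  rho(1) = -0.34616 / 1.622688 = -0.2133.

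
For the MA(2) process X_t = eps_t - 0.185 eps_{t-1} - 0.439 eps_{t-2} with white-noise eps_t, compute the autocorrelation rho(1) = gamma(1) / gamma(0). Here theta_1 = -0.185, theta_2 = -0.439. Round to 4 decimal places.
\rho(1) = -0.0846

For an MA(q) process with theta_0 = 1, the autocovariance is
  gamma(k) = sigma^2 * sum_{i=0..q-k} theta_i * theta_{i+k},
and rho(k) = gamma(k) / gamma(0). Sigma^2 cancels.
  numerator   = (1)*(-0.185) + (-0.185)*(-0.439) = -0.103785.
  denominator = (1)^2 + (-0.185)^2 + (-0.439)^2 = 1.226946.
  rho(1) = -0.103785 / 1.226946 = -0.0846.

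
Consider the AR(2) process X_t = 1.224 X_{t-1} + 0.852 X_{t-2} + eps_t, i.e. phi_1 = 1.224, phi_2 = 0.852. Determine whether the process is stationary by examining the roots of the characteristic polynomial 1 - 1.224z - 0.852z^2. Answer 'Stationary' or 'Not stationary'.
\text{Not stationary}

The AR(p) characteristic polynomial is P(z) = 1 - 1.224z - 0.852z^2.
Stationarity requires all roots to lie outside the unit circle, i.e. |z| > 1 for every root.
Set 1 + (-1.224) z + (-0.852) z^2 = 0, i.e. a z^2 + b z + c = 0 with a = -0.852, b = -1.224, c = 1.
Discriminant D = b^2 - 4ac = (-1.224)^2 - 4*(-0.852)*1 = 1.498176 - (-3.408) = 4.906176.
D >= 0, so the roots are real: z = (-b +/- sqrt(D)) / (2a) = (1.224 +/- 2.214989) / (-1.704).
  z_1 = (1.224 + 2.214989) / (-1.704) = -2.0182,   |z_1| = 2.0182.
  z_2 = (1.224 - 2.214989) / (-1.704) = 0.5816,   |z_2| = 0.5816.
Moduli of all roots: 2.0182, 0.5816.
All moduli strictly greater than 1? No.
Verdict: Not stationary.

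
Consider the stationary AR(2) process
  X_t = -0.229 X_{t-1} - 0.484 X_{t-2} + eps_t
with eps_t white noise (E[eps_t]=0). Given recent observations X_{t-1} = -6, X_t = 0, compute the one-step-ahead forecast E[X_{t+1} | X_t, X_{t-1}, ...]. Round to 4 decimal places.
E[X_{t+1} \mid \mathcal F_t] = 2.9040

For an AR(p) model X_t = c + sum_i phi_i X_{t-i} + eps_t, the
one-step-ahead conditional mean is
  E[X_{t+1} | X_t, ...] = c + sum_i phi_i X_{t+1-i}.
Substitute known values:
  E[X_{t+1} | ...] = (-0.229) * (0) + (-0.484) * (-6)
                   = 2.9040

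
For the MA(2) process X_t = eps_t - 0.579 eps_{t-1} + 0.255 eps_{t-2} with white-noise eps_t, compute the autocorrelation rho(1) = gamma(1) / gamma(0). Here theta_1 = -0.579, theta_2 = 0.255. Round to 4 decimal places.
\rho(1) = -0.5189

For an MA(q) process with theta_0 = 1, the autocovariance is
  gamma(k) = sigma^2 * sum_{i=0..q-k} theta_i * theta_{i+k},
and rho(k) = gamma(k) / gamma(0). Sigma^2 cancels.
  numerator   = (1)*(-0.579) + (-0.579)*(0.255) = -0.726645.
  denominator = (1)^2 + (-0.579)^2 + (0.255)^2 = 1.400266.
  rho(1) = -0.726645 / 1.400266 = -0.5189.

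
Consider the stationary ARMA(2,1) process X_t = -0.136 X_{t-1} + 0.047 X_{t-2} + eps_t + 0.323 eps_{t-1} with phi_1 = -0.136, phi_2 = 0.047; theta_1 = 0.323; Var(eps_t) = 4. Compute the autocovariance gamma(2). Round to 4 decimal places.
\gamma(2) = 0.0907

Multiply the model equation by X_{t-k} and take expectations. With theta_0 = psi_0 = 1 and psi_j the MA(infinity) weights, this gives
  gamma(k) - sum_i phi_i gamma(k-i) = c_k,
  c_k = sigma^2 * sum_{j=k..q} theta_j psi_{j-k}   (c_k = 0 for k > q),
using gamma(-m) = gamma(m).
psi-weights needed (psi_j = theta_j + sum_i phi_i psi_{j-i}):
  psi_1 = theta_1 + phi_1 = 0.323 + (-0.136) = 0.187
Right-hand sides:
  c_0 = sigma^2 (1 + theta_1 psi_1) = 4 * (1 + (0.323)(0.187)) = 4 * 1.060401 = 4.241604
  c_1 = sigma^2 theta_1 = 4 * (0.323) = 1.292
  c_2 = 0
Equations for k = 0, 1, 2 (AR order 2, c_2 = 0):
  (E0) gamma(0) = phi_1 gamma(1) + phi_2 gamma(2) + c_0
  (E1) gamma(1) = phi_1 gamma(0) + phi_2 gamma(1) + c_1
  (E2) gamma(2) = phi_1 gamma(1) + phi_2 gamma(0)
From (E1): gamma(1) = A gamma(0) + B with
  A = phi_1 / (1 - phi_2) = -0.136 / 0.953 = -0.142707,   B = c_1 / (1 - phi_2) = 1.292 / 0.953 = 1.355719.
Insert (E2) into (E0): gamma(0) (1 - phi_2^2) = phi_1 (1 + phi_2) gamma(1) + c_0.
  phi_1 (1 + phi_2) = (-0.136)(1.047) = -0.142392,   1 - phi_2^2 = 0.997791.
Replace gamma(1) by A gamma(0) + B and collect gamma(0):
  gamma(0) [0.997791 - (-0.142392)(-0.142707)] = (-0.142392)(1.355719) + 4.241604
  gamma(0) * 0.977471 = 4.04856
  gamma(0) = 4.04856 / 0.977471 = 4.141874.
  gamma(1) = A gamma(0) + B = (-0.142707)(4.141874) + (1.355719) = 0.764643.
  gamma(2) = phi_1 gamma(1) + phi_2 gamma(0) = (-0.136)(0.764643) + (0.047)(4.141874) = 0.090677.
Therefore gamma(2) = 0.0907 (to 4 decimal places).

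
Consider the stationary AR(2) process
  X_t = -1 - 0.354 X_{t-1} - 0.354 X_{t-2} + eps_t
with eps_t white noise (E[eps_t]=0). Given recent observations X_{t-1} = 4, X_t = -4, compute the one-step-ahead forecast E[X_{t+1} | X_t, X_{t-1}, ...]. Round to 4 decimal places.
E[X_{t+1} \mid \mathcal F_t] = -1.0000

For an AR(p) model X_t = c + sum_i phi_i X_{t-i} + eps_t, the
one-step-ahead conditional mean is
  E[X_{t+1} | X_t, ...] = c + sum_i phi_i X_{t+1-i}.
Substitute known values:
  E[X_{t+1} | ...] = -1 + (-0.354) * (-4) + (-0.354) * (4)
                   = -1.0000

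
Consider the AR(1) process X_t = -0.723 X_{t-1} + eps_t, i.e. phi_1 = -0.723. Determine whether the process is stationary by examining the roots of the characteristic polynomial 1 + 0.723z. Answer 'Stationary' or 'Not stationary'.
\text{Stationary}

The AR(p) characteristic polynomial is P(z) = 1 + 0.723z.
Stationarity requires all roots to lie outside the unit circle, i.e. |z| > 1 for every root.
This is linear in z: 1 + (0.723) z = 0  =>  z = -1/(0.723) = -1.383126,  |z| = 1.383126.
Moduli of all roots: 1.3831.
All moduli strictly greater than 1? Yes.
Verdict: Stationary.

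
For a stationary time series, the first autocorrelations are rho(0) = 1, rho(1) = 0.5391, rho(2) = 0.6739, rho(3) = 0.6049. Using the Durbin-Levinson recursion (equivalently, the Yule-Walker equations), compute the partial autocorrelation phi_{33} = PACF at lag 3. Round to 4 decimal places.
\phi_{33} = 0.2919

The PACF at lag k is phi_{kk}, the last component of the solution
to the Yule-Walker system G_k phi = r_k where
  (G_k)_{ij} = rho(|i - j|), (r_k)_i = rho(i), i,j = 1..k.
Equivalently, Durbin-Levinson gives phi_{kk} iteratively:
  phi_{11} = rho(1)
  phi_{kk} = [rho(k) - sum_{j=1..k-1} phi_{k-1,j} rho(k-j)]
            / [1 - sum_{j=1..k-1} phi_{k-1,j} rho(j)],
  phi_{k,j} = phi_{k-1,j} - phi_{kk} phi_{k-1,k-j},  j = 1..k-1.
Step k = 1:
  phi_11 = rho(1) = 0.5391.
Step k = 2:
  phi_22 = [rho(2) - phi_11 rho(1)] / [1 - phi_11 rho(1)] = [0.6739 - (0.5391)(0.5391)] / [1 - (0.5391)(0.5391)]
         = 0.38327119 / 0.70937119 = 0.540297.
  Update: phi_21 = phi_11 - phi_22 phi_11 = 0.5391 - (0.540297)(0.5391) = 0.247826.
Step k = 3:
  phi_33 = [rho(3) - phi_21 rho(2) - phi_22 rho(1)] / [1 - phi_21 rho(1) - phi_22 rho(2)]
    numerator   = 0.6049 - (0.247826)(0.6739) - (0.540297)(0.5391) = 0.14661601
    denominator = 1 - (0.247826)(0.5391) - (0.540297)(0.6739) = 0.50229088
  phi_33 = 0.14661601 / 0.50229088 = 0.2919.
Therefore phi_{33} = 0.2919.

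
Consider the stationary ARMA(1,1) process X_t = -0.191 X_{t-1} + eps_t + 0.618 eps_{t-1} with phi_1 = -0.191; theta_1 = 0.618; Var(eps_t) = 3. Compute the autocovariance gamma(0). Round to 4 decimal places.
\gamma(0) = 3.5677

Multiply the model equation by X_{t-k} and take expectations. With theta_0 = psi_0 = 1 and psi_j the MA(infinity) weights, this gives
  gamma(k) - sum_i phi_i gamma(k-i) = c_k,
  c_k = sigma^2 * sum_{j=k..q} theta_j psi_{j-k}   (c_k = 0 for k > q),
using gamma(-m) = gamma(m).
psi-weights needed (psi_j = theta_j + sum_i phi_i psi_{j-i}):
  psi_1 = theta_1 + phi_1 = 0.618 + (-0.191) = 0.427
Right-hand sides:
  c_0 = sigma^2 (1 + theta_1 psi_1) = 3 * (1 + (0.618)(0.427)) = 3 * 1.263886 = 3.791658
  c_1 = sigma^2 theta_1 = 3 * (0.618) = 1.854
  c_2 = 0
Equations for k = 0 and k = 1 (AR order 1):
  gamma(0) = phi_1 gamma(1) + c_0
  gamma(1) = phi_1 gamma(0) + c_1
Substituting the second into the first: gamma(0) (1 - phi_1^2) = c_0 + phi_1 c_1, so
  gamma(0) = (c_0 + phi_1 c_1) / (1 - phi_1^2) = (3.791658 + (-0.191)(1.854)) / (1 - (-0.191)^2) = 3.437544 / 0.963519 = 3.567697.
Therefore gamma(0) = 3.5677 (to 4 decimal places).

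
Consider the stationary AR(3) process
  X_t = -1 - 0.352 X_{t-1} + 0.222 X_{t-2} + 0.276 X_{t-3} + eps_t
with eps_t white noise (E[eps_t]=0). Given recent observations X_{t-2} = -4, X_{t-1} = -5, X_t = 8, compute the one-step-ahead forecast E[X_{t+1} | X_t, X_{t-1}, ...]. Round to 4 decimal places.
E[X_{t+1} \mid \mathcal F_t] = -6.0300

For an AR(p) model X_t = c + sum_i phi_i X_{t-i} + eps_t, the
one-step-ahead conditional mean is
  E[X_{t+1} | X_t, ...] = c + sum_i phi_i X_{t+1-i}.
Substitute known values:
  E[X_{t+1} | ...] = -1 + (-0.352) * (8) + (0.222) * (-5) + (0.276) * (-4)
                   = -6.0300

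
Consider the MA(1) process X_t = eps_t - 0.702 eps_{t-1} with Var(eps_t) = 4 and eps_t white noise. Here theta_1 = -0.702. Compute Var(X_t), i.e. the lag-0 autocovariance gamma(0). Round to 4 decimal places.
\gamma(0) = 5.9712

For an MA(q) process X_t = eps_t + sum_i theta_i eps_{t-i} with
Var(eps_t) = sigma^2, the variance is
  gamma(0) = sigma^2 * (1 + sum_i theta_i^2).
  sum_i theta_i^2 = (-0.702)^2 = 0.492804.
  gamma(0) = 4 * (1 + 0.492804) = 4 * 1.492804 = 5.971216, which rounds to 5.9712.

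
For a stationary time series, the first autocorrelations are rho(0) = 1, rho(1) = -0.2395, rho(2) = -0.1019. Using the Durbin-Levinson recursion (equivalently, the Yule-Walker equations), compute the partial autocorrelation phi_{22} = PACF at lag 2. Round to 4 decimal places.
\phi_{22} = -0.1690

The PACF at lag k is phi_{kk}, the last component of the solution
to the Yule-Walker system G_k phi = r_k where
  (G_k)_{ij} = rho(|i - j|), (r_k)_i = rho(i), i,j = 1..k.
Equivalently, Durbin-Levinson gives phi_{kk} iteratively:
  phi_{11} = rho(1)
  phi_{kk} = [rho(k) - sum_{j=1..k-1} phi_{k-1,j} rho(k-j)]
            / [1 - sum_{j=1..k-1} phi_{k-1,j} rho(j)],
  phi_{k,j} = phi_{k-1,j} - phi_{kk} phi_{k-1,k-j},  j = 1..k-1.
Step k = 1:
  phi_11 = rho(1) = -0.2395.
Step k = 2:
  phi_22 = [rho(2) - phi_11 rho(1)] / [1 - phi_11 rho(1)] = [-0.1019 - (-0.2395)(-0.2395)] / [1 - (-0.2395)(-0.2395)]
         = -0.15926025 / 0.94263975 = -0.169.
Therefore phi_{22} = -0.1690.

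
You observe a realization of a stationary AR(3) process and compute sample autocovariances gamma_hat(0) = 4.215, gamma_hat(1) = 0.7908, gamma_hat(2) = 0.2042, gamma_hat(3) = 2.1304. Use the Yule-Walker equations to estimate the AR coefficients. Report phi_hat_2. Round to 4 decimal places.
\hat\phi_{2} = -0.0810

The Yule-Walker equations for an AR(p) process read, in matrix form,
  Gamma_p phi = r_p,   with   (Gamma_p)_{ij} = gamma(|i - j|),
                       (r_p)_i = gamma(i),   i,j = 1..p.
Substitute the sample gammas (Toeplitz matrix and right-hand side of size 3):
  Gamma_p = [[4.215, 0.7908, 0.2042], [0.7908, 4.215, 0.7908], [0.2042, 0.7908, 4.215]]
  r_p     = [0.7908, 0.2042, 2.1304]
Written out (R1..R3):
  (R1) 4.215 phi_1 + 0.7908 phi_2 + 0.2042 phi_3 = 0.7908
  (R2) 0.7908 phi_1 + 4.215 phi_2 + 0.7908 phi_3 = 0.2042
  (R3) 0.2042 phi_1 + 0.7908 phi_2 + 4.215 phi_3 = 2.1304
Gaussian elimination:
  R2 <- R2 - (0.7908/4.215) R1 = R2 - (0.187616) R1:  4.066634 phi_2 + 0.752489 phi_3 = 0.055834
  R3 <- R3 - (0.2042/4.215) R1 = R3 - (0.048446) R1:  0.752489 phi_2 + 4.205107 phi_3 = 2.092089
  R3 <- R3 - (0.752489/4.066634) R2 = R3 - (0.18504) R2:  4.065867 phi_3 = 2.081757
Back-substitution:
  phi_hat_3 = 2.081757 / 4.065867 = 0.512008
  phi_hat_2 = (0.055834 - (0.752489)(0.512008)) / 4.066634 = -0.081012
  phi_hat_1 = (0.7908 - (0.7908)(-0.081012) - (0.2042)(0.512008)) / 4.215 = 0.17801
So phi_hat = [0.1780, -0.0810, 0.5120].
Therefore phi_hat_2 = -0.0810.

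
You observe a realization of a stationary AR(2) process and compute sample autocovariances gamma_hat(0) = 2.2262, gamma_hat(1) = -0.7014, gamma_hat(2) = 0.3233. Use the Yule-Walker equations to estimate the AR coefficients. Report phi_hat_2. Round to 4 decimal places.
\hat\phi_{2} = 0.0510

The Yule-Walker equations for an AR(p) process read, in matrix form,
  Gamma_p phi = r_p,   with   (Gamma_p)_{ij} = gamma(|i - j|),
                       (r_p)_i = gamma(i),   i,j = 1..p.
Substitute the sample gammas (Toeplitz matrix and right-hand side of size 2):
  Gamma_p = [[2.2262, -0.7014], [-0.7014, 2.2262]]
  r_p     = [-0.7014, 0.3233]
Written out:
  2.2262 phi_1 - 0.7014 phi_2 = -0.7014
  -0.7014 phi_1 + 2.2262 phi_2 = 0.3233
Solve by Cramer's rule:
  det = gamma(0)^2 - gamma(1)^2 = (2.2262)^2 - (-0.7014)^2 = 4.95596644 - 0.49196196 = 4.46400448
  phi_hat_1 = [gamma(1) gamma(0) - gamma(1) gamma(2)] / det = [(-0.7014)(2.2262) - (-0.7014)(0.3233)] / 4.46400448 = -1.33469406 / 4.46400448 = -0.299
  phi_hat_2 = [gamma(0) gamma(2) - gamma(1)^2] / det = [(2.2262)(0.3233) - (-0.7014)^2] / 4.46400448 = 0.2277685 / 4.46400448 = 0.051
So phi_hat = [-0.2990, 0.0510].
Therefore phi_hat_2 = 0.0510.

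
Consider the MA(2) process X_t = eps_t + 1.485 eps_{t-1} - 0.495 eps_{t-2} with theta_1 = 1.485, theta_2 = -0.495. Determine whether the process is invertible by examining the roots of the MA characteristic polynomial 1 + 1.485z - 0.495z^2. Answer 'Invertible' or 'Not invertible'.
\text{Not invertible}

The MA(q) characteristic polynomial is P(z) = 1 + 1.485z - 0.495z^2.
Invertibility requires all roots to lie outside the unit circle, i.e. |z| > 1 for every root.
Set 1 + (1.485) z + (-0.495) z^2 = 0, i.e. a z^2 + b z + c = 0 with a = -0.495, b = 1.485, c = 1.
Discriminant D = b^2 - 4ac = (1.485)^2 - 4*(-0.495)*1 = 2.205225 - (-1.98) = 4.185225.
D >= 0, so the roots are real: z = (-b +/- sqrt(D)) / (2a) = (-1.485 +/- 2.045782) / (-0.99).
  z_1 = (-1.485 + 2.045782) / (-0.99) = -0.5664,   |z_1| = 0.5664.
  z_2 = (-1.485 - 2.045782) / (-0.99) = 3.5664,   |z_2| = 3.5664.
Moduli of all roots: 0.5664, 3.5664.
All moduli strictly greater than 1? No.
Verdict: Not invertible.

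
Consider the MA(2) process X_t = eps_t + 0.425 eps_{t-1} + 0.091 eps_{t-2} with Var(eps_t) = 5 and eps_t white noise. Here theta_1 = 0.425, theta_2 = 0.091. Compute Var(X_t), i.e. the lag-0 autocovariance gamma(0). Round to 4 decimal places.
\gamma(0) = 5.9445

For an MA(q) process X_t = eps_t + sum_i theta_i eps_{t-i} with
Var(eps_t) = sigma^2, the variance is
  gamma(0) = sigma^2 * (1 + sum_i theta_i^2).
  sum_i theta_i^2 = (0.425)^2 + (0.091)^2 = 0.180625 + 0.008281 = 0.188906.
  gamma(0) = 5 * (1 + 0.188906) = 5 * 1.188906 = 5.94453, which rounds to 5.9445.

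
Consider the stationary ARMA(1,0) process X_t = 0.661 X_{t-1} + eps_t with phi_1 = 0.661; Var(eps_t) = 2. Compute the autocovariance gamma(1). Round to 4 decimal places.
\gamma(1) = 2.3478

Multiply the model equation by X_{t-k} and take expectations. With theta_0 = psi_0 = 1 and psi_j the MA(infinity) weights, this gives
  gamma(k) - sum_i phi_i gamma(k-i) = c_k,
  c_k = sigma^2 * sum_{j=k..q} theta_j psi_{j-k}   (c_k = 0 for k > q),
using gamma(-m) = gamma(m).
Pure AR (q = 0): c_0 = sigma^2 = 2, c_k = 0 for k >= 1.
Equations for k = 0 and k = 1 (AR order 1):
  gamma(0) = phi_1 gamma(1) + c_0
  gamma(1) = phi_1 gamma(0) + c_1
Substituting the second into the first: gamma(0) (1 - phi_1^2) = c_0 + phi_1 c_1, so
  gamma(0) = c_0 / (1 - phi_1^2) = 2 / (1 - (0.661)^2) = 2 / 0.563079 = 3.551899.
  gamma(1) = phi_1 gamma(0) = (0.661)(3.551899) = 2.347806.
Therefore gamma(1) = 2.3478 (to 4 decimal places).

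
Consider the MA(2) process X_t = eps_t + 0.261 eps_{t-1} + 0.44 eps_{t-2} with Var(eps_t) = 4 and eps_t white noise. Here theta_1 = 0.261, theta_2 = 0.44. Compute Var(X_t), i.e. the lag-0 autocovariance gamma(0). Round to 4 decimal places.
\gamma(0) = 5.0469

For an MA(q) process X_t = eps_t + sum_i theta_i eps_{t-i} with
Var(eps_t) = sigma^2, the variance is
  gamma(0) = sigma^2 * (1 + sum_i theta_i^2).
  sum_i theta_i^2 = (0.261)^2 + (0.44)^2 = 0.068121 + 0.1936 = 0.261721.
  gamma(0) = 4 * (1 + 0.261721) = 4 * 1.261721 = 5.046884, which rounds to 5.0469.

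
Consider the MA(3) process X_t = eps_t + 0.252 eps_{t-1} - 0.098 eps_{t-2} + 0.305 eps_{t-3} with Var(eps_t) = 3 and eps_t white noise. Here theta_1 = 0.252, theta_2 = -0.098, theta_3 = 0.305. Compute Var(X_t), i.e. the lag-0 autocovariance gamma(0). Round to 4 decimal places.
\gamma(0) = 3.4984

For an MA(q) process X_t = eps_t + sum_i theta_i eps_{t-i} with
Var(eps_t) = sigma^2, the variance is
  gamma(0) = sigma^2 * (1 + sum_i theta_i^2).
  sum_i theta_i^2 = (0.252)^2 + (-0.098)^2 + (0.305)^2 = 0.063504 + 0.009604 + 0.093025 = 0.166133.
  gamma(0) = 3 * (1 + 0.166133) = 3 * 1.166133 = 3.498399, which rounds to 3.4984.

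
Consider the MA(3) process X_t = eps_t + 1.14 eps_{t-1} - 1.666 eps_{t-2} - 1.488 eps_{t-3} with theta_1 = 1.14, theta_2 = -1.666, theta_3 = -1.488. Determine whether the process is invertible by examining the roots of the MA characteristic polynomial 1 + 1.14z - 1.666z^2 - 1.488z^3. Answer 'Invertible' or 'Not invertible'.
\text{Not invertible}

The MA(q) characteristic polynomial is P(z) = 1 + 1.14z - 1.666z^2 - 1.488z^3.
Invertibility requires all roots to lie outside the unit circle, i.e. |z| > 1 for every root.
Degree 3: look for a simple real root z0 first, then factor out (1 - z/z0) and solve the remaining quadratic.
Testing z0 = -0.625: P(-0.625) = 1 + (1.14)(-0.625) + (-1.666)(-0.625)^2 + (-1.488)(-0.625)^3
  = 1 + (-0.7125) + (-0.650781) + (0.363281) = 0.  So z_0 = -0.625 is a root, |z_0| = 0.625.
Divide out the factor (1 + 1.6 z) = (1 - z/z0) (since 1/z0 = -1.6):
  P(z) = (1 + 1.6 z)(1 + (-0.46) z + (-0.93) z^2)
  [check: z-coef -0.46 - (-1.6) = 1.14; z^2-coef -0.93 - (-1.6)(-0.46) = -1.666; z^3-coef -(-1.6)(-0.93) = -1.488.]
Remaining roots from the quadratic factor 1 + (-0.46) z + (-0.93) z^2:
  Set 1 + (-0.46) z + (-0.93) z^2 = 0, i.e. a z^2 + b z + c = 0 with a = -0.93, b = -0.46, c = 1.
  Discriminant D = b^2 - 4ac = (-0.46)^2 - 4*(-0.93)*1 = 0.2116 - (-3.72) = 3.9316.
  D >= 0, so the roots are real: z = (-b +/- sqrt(D)) / (2a) = (0.46 +/- 1.982826) / (-1.86).
    z_1 = (0.46 + 1.982826) / (-1.86) = -1.3133,   |z_1| = 1.3133.
    z_2 = (0.46 - 1.982826) / (-1.86) = 0.8187,   |z_2| = 0.8187.
Moduli of all roots: 0.6250, 1.3133, 0.8187.
All moduli strictly greater than 1? No.
Verdict: Not invertible.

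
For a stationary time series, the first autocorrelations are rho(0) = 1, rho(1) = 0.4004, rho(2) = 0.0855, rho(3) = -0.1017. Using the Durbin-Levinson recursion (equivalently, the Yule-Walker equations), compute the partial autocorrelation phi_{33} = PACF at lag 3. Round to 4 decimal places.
\phi_{33} = -0.1240

The PACF at lag k is phi_{kk}, the last component of the solution
to the Yule-Walker system G_k phi = r_k where
  (G_k)_{ij} = rho(|i - j|), (r_k)_i = rho(i), i,j = 1..k.
Equivalently, Durbin-Levinson gives phi_{kk} iteratively:
  phi_{11} = rho(1)
  phi_{kk} = [rho(k) - sum_{j=1..k-1} phi_{k-1,j} rho(k-j)]
            / [1 - sum_{j=1..k-1} phi_{k-1,j} rho(j)],
  phi_{k,j} = phi_{k-1,j} - phi_{kk} phi_{k-1,k-j},  j = 1..k-1.
Step k = 1:
  phi_11 = rho(1) = 0.4004.
Step k = 2:
  phi_22 = [rho(2) - phi_11 rho(1)] / [1 - phi_11 rho(1)] = [0.0855 - (0.4004)(0.4004)] / [1 - (0.4004)(0.4004)]
         = -0.07482016 / 0.83967984 = -0.089106.
  Update: phi_21 = phi_11 - phi_22 phi_11 = 0.4004 - (-0.089106)(0.4004) = 0.436078.
Step k = 3:
  phi_33 = [rho(3) - phi_21 rho(2) - phi_22 rho(1)] / [1 - phi_21 rho(1) - phi_22 rho(2)]
    numerator   = -0.1017 - (0.436078)(0.0855) - (-0.089106)(0.4004) = -0.10330678
    denominator = 1 - (0.436078)(0.4004) - (-0.089106)(0.0855) = 0.83301295
  phi_33 = -0.10330678 / 0.83301295 = -0.124.
Therefore phi_{33} = -0.1240.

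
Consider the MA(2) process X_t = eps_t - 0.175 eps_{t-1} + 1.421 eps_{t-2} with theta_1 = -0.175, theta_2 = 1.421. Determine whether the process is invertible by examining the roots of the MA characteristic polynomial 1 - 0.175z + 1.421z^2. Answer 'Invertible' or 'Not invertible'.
\text{Not invertible}

The MA(q) characteristic polynomial is P(z) = 1 - 0.175z + 1.421z^2.
Invertibility requires all roots to lie outside the unit circle, i.e. |z| > 1 for every root.
Set 1 + (-0.175) z + (1.421) z^2 = 0, i.e. a z^2 + b z + c = 0 with a = 1.421, b = -0.175, c = 1.
Discriminant D = b^2 - 4ac = (-0.175)^2 - 4*(1.421)*1 = 0.030625 - (5.684) = -5.653375.
D < 0, so the roots are the complex-conjugate pair z = (-b +/- i sqrt(-D)) / (2a) = 0.0616 +/- 0.8366i.
For a conjugate pair |z|^2 = z * conj(z) = (product of roots) = c/a = 1/(1.421) = 0.70373, so |z| = sqrt(0.70373) = 0.8389 for both roots.
Moduli of all roots: 0.8389, 0.8389.
All moduli strictly greater than 1? No.
Verdict: Not invertible.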